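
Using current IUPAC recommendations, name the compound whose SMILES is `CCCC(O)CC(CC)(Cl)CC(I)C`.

6-chloro-6-ethyl-8-iodononan-4-ol

The longest chain bearing the –OH group is 9 carbons long (nonane).
The highest-priority functional group is an alcohol (–OH), so the name ends in -ol.
Choose the numbering such that numbering from this end puts the hydroxyl group at C-4 rather than C-6.
With this numbering: the hydroxyl at C-4; a chloro group at C-6; an ethyl group at C-6; an iodo group at C-8.
The substituents are ordered alphabetically, ignoring any di-/tri- multipliers.
The name is 6-chloro-6-ethyl-8-iodononan-4-ol.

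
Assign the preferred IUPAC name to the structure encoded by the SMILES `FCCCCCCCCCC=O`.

The longest chain bearing the –CHO group is 10 carbons long (decane).
An aldehyde (terminal –CHO) is the principal characteristic group, giving the suffix -al.
The numbering direction is chosen so that the aldehyde carbon is C-1 by definition.
That gives a fluoro group at C-10.
The name is 10-fluorodecanal.

10-fluorodecanal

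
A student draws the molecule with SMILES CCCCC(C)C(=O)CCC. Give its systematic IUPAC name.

Counting along the main chain through the carbonyl gives 9 carbons: the parent is nonane.
The highest-priority functional group is a ketone (C=O on an internal carbon), so the name ends in -one.
The numbering direction is chosen so that numbering from this end puts the carbonyl group at C-4 rather than C-6.
That gives the carbonyl at C-4; a methyl group at C-5.
Assembling the pieces gives 5-methylnonan-4-one.

5-methylnonan-4-one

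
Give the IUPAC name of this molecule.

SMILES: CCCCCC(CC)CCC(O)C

5-ethyldecan-2-ol

The longest carbon chain that includes the –OH group has 10 carbons, so the parent hydride is decane.
The highest-priority functional group is an alcohol (–OH), so the name ends in -ol.
Number the chain so that numbering from this end puts the hydroxyl group at C-2 rather than C-9.
That gives the hydroxyl at C-2; an ethyl group at C-5.
Putting it together: 5-ethyldecan-2-ol.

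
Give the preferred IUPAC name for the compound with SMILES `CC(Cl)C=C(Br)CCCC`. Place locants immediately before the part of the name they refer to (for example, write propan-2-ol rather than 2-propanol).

4-bromo-2-chlorooct-3-ene

Counting along the main chain through the multiple bond gives 8 carbons: the parent is octane.
A C=C double bond in the chain gives the infix -ene-.
The numbering direction is chosen so that numbering from this end puts the double bond at C-3 rather than C-5.
With this numbering: the double bond between C-3 and C-4; a bromo group at C-4; a chloro group at C-2.
Substituent prefixes are cited in alphabetical order (multiplying prefixes like di-/tri- are ignored for ordering).
The name is 4-bromo-2-chlorooct-3-ene.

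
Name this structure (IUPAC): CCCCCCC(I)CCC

The longest continuous carbon chain has 10 atoms, so the parent hydride is decane.
Choose the numbering such that the substituent locant set {4} is lower than {7} at the first point of difference.
This places an iodo group at C-4.
Putting it together: 4-iododecane.

4-iododecane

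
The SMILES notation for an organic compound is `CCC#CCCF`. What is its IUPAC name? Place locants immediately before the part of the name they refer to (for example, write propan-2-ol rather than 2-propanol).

1-fluorohex-3-yne

The longest chain bearing the multiple bond is 6 carbons long (hexane).
A C≡C triple bond in the chain gives the infix -yne-.
The numbering direction is chosen so that the substituent locant set {1} is lower than {6} at the first point of difference.
That gives the triple bond between C-3 and C-4; a fluoro group at C-1.
Putting it together: 1-fluorohex-3-yne.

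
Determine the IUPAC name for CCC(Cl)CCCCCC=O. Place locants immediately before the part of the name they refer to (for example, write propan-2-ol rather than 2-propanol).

Counting along the main chain through the –CHO group gives 9 carbons: the parent is nonane.
An aldehyde (terminal –CHO) is the principal characteristic group, giving the suffix -al.
Number the chain so that the aldehyde carbon is C-1 by definition.
That gives a chloro group at C-7.
Putting it together: 7-chlorononanal.

7-chlorononanal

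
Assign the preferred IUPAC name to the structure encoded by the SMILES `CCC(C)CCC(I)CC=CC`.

5-iodo-8-methyldec-2-ene

The longest carbon chain that includes the multiple bond has 10 carbons, so the parent hydride is decane.
The chain contains a C=C double bond, so the unsaturation ending is -ene.
The numbering direction is chosen so that numbering from this end puts the double bond at C-2 rather than C-8.
That gives the double bond between C-2 and C-3; an iodo group at C-5; a methyl group at C-8.
The substituents are ordered alphabetically, ignoring any di-/tri- multipliers.
The name is 5-iodo-8-methyldec-2-ene.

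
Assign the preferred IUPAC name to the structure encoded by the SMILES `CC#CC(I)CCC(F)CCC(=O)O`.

4-fluoro-7-iododec-8-ynoic acid

Counting along the main chain through the –COOH group and the multiple bond gives 10 carbons: the parent is decane.
The highest-priority functional group is a carboxylic acid (terminal –COOH), so the name ends in -oic acid.
The chain contains a C≡C triple bond, so the unsaturation ending is -yne.
Choose the numbering such that the carboxylic acid carbon is C-1 by definition.
This places the triple bond between C-8 and C-9; a fluoro group at C-4; an iodo group at C-7.
The substituents are ordered alphabetically, ignoring any di-/tri- multipliers.
Putting it together: 4-fluoro-7-iododec-8-ynoic acid.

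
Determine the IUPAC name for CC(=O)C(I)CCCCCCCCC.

3-iodododecan-2-one

The longest carbon chain that includes the carbonyl has 12 carbons, so the parent hydride is dodecane.
A ketone (C=O on an internal carbon) is the principal characteristic group, giving the suffix -one.
Choose the numbering such that numbering from this end puts the carbonyl group at C-2 rather than C-11.
With this numbering: the carbonyl at C-2; an iodo group at C-3.
Putting it together: 3-iodododecan-2-one.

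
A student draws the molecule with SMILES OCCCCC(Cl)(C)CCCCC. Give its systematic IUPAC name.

5-chloro-5-methyldecan-1-ol

The longest carbon chain that includes the –OH group has 10 carbons, so the parent hydride is decane.
An alcohol (–OH) is the principal characteristic group, giving the suffix -ol.
Number the chain so that numbering from this end puts the hydroxyl group at C-1 rather than C-10.
That gives the hydroxyl at C-1; a chloro group at C-5; a methyl group at C-5.
The substituents are ordered alphabetically, ignoring any di-/tri- multipliers.
Assembling the pieces gives 5-chloro-5-methyldecan-1-ol.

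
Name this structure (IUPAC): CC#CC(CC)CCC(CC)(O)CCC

4,7-diethyldec-8-yn-4-ol

The longest chain bearing the –OH group and the multiple bond is 10 carbons long (decane).
The principal characteristic group is an alcohol (–OH), named with the suffix -ol.
A C≡C triple bond in the chain gives the infix -yne-.
Choose the numbering such that numbering from this end puts the hydroxyl group at C-4 rather than C-7.
That gives the hydroxyl at C-4; the triple bond between C-8 and C-9; ethyl groups at C-4 and C-7.
Putting it together: 4,7-diethyldec-8-yn-4-ol.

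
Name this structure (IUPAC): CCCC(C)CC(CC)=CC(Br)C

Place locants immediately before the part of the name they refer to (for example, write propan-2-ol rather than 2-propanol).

The longest carbon chain that includes the multiple bond has 9 carbons, so the parent hydride is nonane.
A C=C double bond in the chain gives the infix -ene-.
Choose the numbering such that numbering from this end puts the double bond at C-3 rather than C-6.
That gives the double bond between C-3 and C-4; a bromo group at C-2; an ethyl group at C-4; a methyl group at C-6.
Substituent prefixes are cited in alphabetical order (multiplying prefixes like di-/tri- are ignored for ordering).
Assembling the pieces gives 2-bromo-4-ethyl-6-methylnon-3-ene.

2-bromo-4-ethyl-6-methylnon-3-ene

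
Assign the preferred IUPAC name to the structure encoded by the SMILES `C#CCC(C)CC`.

The longest carbon chain that includes the multiple bond has 6 carbons, so the parent hydride is hexane.
A C≡C triple bond in the chain gives the infix -yne-.
Choose the numbering such that numbering from this end puts the triple bond at C-1 rather than C-5.
This places the triple bond between C-1 and C-2; a methyl group at C-4.
Putting it together: 4-methylhex-1-yne.

4-methylhex-1-yne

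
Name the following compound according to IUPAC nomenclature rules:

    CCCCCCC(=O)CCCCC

dodecan-6-one

Counting along the main chain through the carbonyl gives 12 carbons: the parent is dodecane.
A ketone (C=O on an internal carbon) is the principal characteristic group, giving the suffix -one.
Number the chain so that numbering from this end puts the carbonyl group at C-6 rather than C-7.
That gives the carbonyl at C-6.
Putting it together: dodecan-6-one.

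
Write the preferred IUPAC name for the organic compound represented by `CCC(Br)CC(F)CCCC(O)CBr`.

1,8-dibromo-6-fluorodecan-2-ol

The longest carbon chain that includes the –OH group has 10 carbons, so the parent hydride is decane.
The highest-priority functional group is an alcohol (–OH), so the name ends in -ol.
The numbering direction is chosen so that numbering from this end puts the hydroxyl group at C-2 rather than C-9.
That gives the hydroxyl at C-2; bromo groups at C-1 and C-8; a fluoro group at C-6.
Substituent prefixes are cited in alphabetical order (multiplying prefixes like di-/tri- are ignored for ordering).
The name is 1,8-dibromo-6-fluorodecan-2-ol.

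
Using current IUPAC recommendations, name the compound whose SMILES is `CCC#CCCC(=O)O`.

The longest carbon chain that includes the –COOH group and the multiple bond has 7 carbons, so the parent hydride is heptane.
The principal characteristic group is a carboxylic acid (terminal –COOH), named with the suffix -oic acid.
There is one C≡C triple bond, indicated by the ending -yne.
Number the chain so that the carboxylic acid carbon is C-1 by definition.
That gives the triple bond between C-4 and C-5.
The name is hept-4-ynoic acid.

hept-4-ynoic acid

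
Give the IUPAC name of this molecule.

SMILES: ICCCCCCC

1-iodoheptane

The longest continuous carbon chain has 7 atoms, so the parent hydride is heptane.
Number the chain so that the substituent locant set {1} is lower than {7} at the first point of difference.
That gives an iodo group at C-1.
The name is 1-iodoheptane.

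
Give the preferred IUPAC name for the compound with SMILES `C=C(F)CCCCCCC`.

Counting along the main chain through the multiple bond gives 9 carbons: the parent is nonane.
The chain contains a C=C double bond, so the unsaturation ending is -ene.
Choose the numbering such that numbering from this end puts the double bond at C-1 rather than C-8.
That gives the double bond between C-1 and C-2; a fluoro group at C-2.
Putting it together: 2-fluoronon-1-ene.

2-fluoronon-1-ene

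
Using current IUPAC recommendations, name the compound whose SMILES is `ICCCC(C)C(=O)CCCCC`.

The longest carbon chain that includes the carbonyl has 10 carbons, so the parent hydride is decane.
A ketone (C=O on an internal carbon) is the principal characteristic group, giving the suffix -one.
Choose the numbering such that numbering from this end puts the carbonyl group at C-5 rather than C-6.
With this numbering: the carbonyl at C-5; an iodo group at C-1; a methyl group at C-4.
The substituents are ordered alphabetically, ignoring any di-/tri- multipliers.
Putting it together: 1-iodo-4-methyldecan-5-one.

1-iodo-4-methyldecan-5-one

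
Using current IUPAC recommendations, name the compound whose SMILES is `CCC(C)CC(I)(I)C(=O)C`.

Counting along the main chain through the carbonyl gives 7 carbons: the parent is heptane.
The highest-priority functional group is a ketone (C=O on an internal carbon), so the name ends in -one.
The numbering direction is chosen so that numbering from this end puts the carbonyl group at C-2 rather than C-6.
That gives the carbonyl at C-2; two iodo groups at C-3; a methyl group at C-5.
Prefixes are listed alphabetically: iodo, methyl.
Putting it together: 3,3-diiodo-5-methylheptan-2-one.

3,3-diiodo-5-methylheptan-2-one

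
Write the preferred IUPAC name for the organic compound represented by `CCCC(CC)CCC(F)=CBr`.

The longest carbon chain that includes the multiple bond has 8 carbons, so the parent hydride is octane.
The chain contains a C=C double bond, so the unsaturation ending is -ene.
Choose the numbering such that numbering from this end puts the double bond at C-1 rather than C-7.
With this numbering: the double bond between C-1 and C-2; a bromo group at C-1; an ethyl group at C-5; a fluoro group at C-2.
The substituents are ordered alphabetically, ignoring any di-/tri- multipliers.
The name is 1-bromo-5-ethyl-2-fluorooct-1-ene.

1-bromo-5-ethyl-2-fluorooct-1-ene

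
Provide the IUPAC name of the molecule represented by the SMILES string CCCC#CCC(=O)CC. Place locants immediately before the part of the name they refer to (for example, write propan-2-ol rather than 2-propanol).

non-5-yn-3-one

The longest carbon chain that includes the carbonyl and the multiple bond has 9 carbons, so the parent hydride is nonane.
A ketone (C=O on an internal carbon) is the principal characteristic group, giving the suffix -one.
There is one C≡C triple bond, indicated by the ending -yne.
Number the chain so that numbering from this end puts the carbonyl group at C-3 rather than C-7.
With this numbering: the carbonyl at C-3; the triple bond between C-5 and C-6.
The name is non-5-yn-3-one.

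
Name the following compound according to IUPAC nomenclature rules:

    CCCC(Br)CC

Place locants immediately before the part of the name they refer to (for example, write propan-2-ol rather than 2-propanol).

3-bromohexane

The longest carbon chain is 6 atoms: the parent is hexane.
Number the chain so that the substituent locant set {3} is lower than {4} at the first point of difference.
With this numbering: a bromo group at C-3.
Putting it together: 3-bromohexane.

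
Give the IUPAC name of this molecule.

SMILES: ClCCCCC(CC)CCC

The parent chain contains 8 carbons (octane).
The numbering direction is chosen so that the substituent locant set {1,5} is lower than {4,8} at the first point of difference.
With this numbering: a chloro group at C-1; an ethyl group at C-5.
The substituents are ordered alphabetically, ignoring any di-/tri- multipliers.
The name is 1-chloro-5-ethyloctane.

1-chloro-5-ethyloctane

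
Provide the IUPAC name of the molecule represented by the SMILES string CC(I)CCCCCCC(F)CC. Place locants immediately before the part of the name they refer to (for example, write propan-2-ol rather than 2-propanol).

9-fluoro-2-iodoundecane

The parent chain contains 11 carbons (undecane).
Number the chain so that the substituent locant set {2,9} is lower than {3,10} at the first point of difference.
With this numbering: a fluoro group at C-9; an iodo group at C-2.
Substituent prefixes are cited in alphabetical order (multiplying prefixes like di-/tri- are ignored for ordering).
The name is 9-fluoro-2-iodoundecane.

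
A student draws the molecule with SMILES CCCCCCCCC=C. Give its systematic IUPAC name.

dec-1-ene

The longest chain bearing the multiple bond is 10 carbons long (decane).
The chain contains a C=C double bond, so the unsaturation ending is -ene.
The numbering direction is chosen so that numbering from this end puts the double bond at C-1 rather than C-9.
This places the double bond between C-1 and C-2.
Assembling the pieces gives dec-1-ene.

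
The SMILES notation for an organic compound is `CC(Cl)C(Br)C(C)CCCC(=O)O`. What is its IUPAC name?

Counting along the main chain through the –COOH group gives 8 carbons: the parent is octane.
A carboxylic acid (terminal –COOH) is the principal characteristic group, giving the suffix -oic acid.
Number the chain so that the carboxylic acid carbon is C-1 by definition.
With this numbering: a bromo group at C-6; a chloro group at C-7; a methyl group at C-5.
The substituents are ordered alphabetically, ignoring any di-/tri- multipliers.
Putting it together: 6-bromo-7-chloro-5-methyloctanoic acid.

6-bromo-7-chloro-5-methyloctanoic acid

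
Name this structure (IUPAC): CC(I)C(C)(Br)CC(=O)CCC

6-bromo-7-iodo-6-methyloctan-4-one

The longest carbon chain that includes the carbonyl has 8 carbons, so the parent hydride is octane.
The principal characteristic group is a ketone (C=O on an internal carbon), named with the suffix -one.
The numbering direction is chosen so that numbering from this end puts the carbonyl group at C-4 rather than C-5.
With this numbering: the carbonyl at C-4; a bromo group at C-6; an iodo group at C-7; a methyl group at C-6.
The substituents are ordered alphabetically, ignoring any di-/tri- multipliers.
Putting it together: 6-bromo-7-iodo-6-methyloctan-4-one.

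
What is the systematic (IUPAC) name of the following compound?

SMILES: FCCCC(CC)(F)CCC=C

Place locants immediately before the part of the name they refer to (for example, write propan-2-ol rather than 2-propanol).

5-ethyl-5,8-difluorooct-1-ene

Counting along the main chain through the multiple bond gives 8 carbons: the parent is octane.
The chain contains a C=C double bond, so the unsaturation ending is -ene.
Number the chain so that numbering from this end puts the double bond at C-1 rather than C-7.
With this numbering: the double bond between C-1 and C-2; an ethyl group at C-5; fluoro groups at C-5 and C-8.
Prefixes are listed alphabetically: ethyl, fluoro.
Putting it together: 5-ethyl-5,8-difluorooct-1-ene.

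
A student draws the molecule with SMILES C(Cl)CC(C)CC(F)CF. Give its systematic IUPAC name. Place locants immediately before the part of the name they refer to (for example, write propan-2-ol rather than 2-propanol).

6-chloro-1,2-difluoro-4-methylhexane

The parent chain contains 6 carbons (hexane).
Number the chain so that the substituent locant set {1,2,4,6} is lower than {1,3,5,6} at the first point of difference.
This places a chloro group at C-6; fluoro groups at C-1 and C-2; a methyl group at C-4.
Substituent prefixes are cited in alphabetical order (multiplying prefixes like di-/tri- are ignored for ordering).
The name is 6-chloro-1,2-difluoro-4-methylhexane.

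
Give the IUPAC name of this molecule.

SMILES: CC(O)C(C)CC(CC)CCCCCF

5-ethyl-10-fluoro-3-methyldecan-2-ol

Counting along the main chain through the –OH group gives 10 carbons: the parent is decane.
The principal characteristic group is an alcohol (–OH), named with the suffix -ol.
The numbering direction is chosen so that numbering from this end puts the hydroxyl group at C-2 rather than C-9.
With this numbering: the hydroxyl at C-2; an ethyl group at C-5; a fluoro group at C-10; a methyl group at C-3.
Substituent prefixes are cited in alphabetical order (multiplying prefixes like di-/tri- are ignored for ordering).
The name is 5-ethyl-10-fluoro-3-methyldecan-2-ol.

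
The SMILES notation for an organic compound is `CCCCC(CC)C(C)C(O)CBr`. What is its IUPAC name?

Counting along the main chain through the –OH group gives 8 carbons: the parent is octane.
The principal characteristic group is an alcohol (–OH), named with the suffix -ol.
The numbering direction is chosen so that numbering from this end puts the hydroxyl group at C-2 rather than C-7.
That gives the hydroxyl at C-2; a bromo group at C-1; an ethyl group at C-4; a methyl group at C-3.
Prefixes are listed alphabetically: bromo, ethyl, methyl.
Putting it together: 1-bromo-4-ethyl-3-methyloctan-2-ol.

1-bromo-4-ethyl-3-methyloctan-2-ol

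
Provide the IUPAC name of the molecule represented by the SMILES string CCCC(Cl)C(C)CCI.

4-chloro-1-iodo-3-methylheptane

The parent chain contains 7 carbons (heptane).
The numbering direction is chosen so that the substituent locant set {1,3,4} is lower than {4,5,7} at the first point of difference.
This places a chloro group at C-4; an iodo group at C-1; a methyl group at C-3.
Substituent prefixes are cited in alphabetical order (multiplying prefixes like di-/tri- are ignored for ordering).
The name is 4-chloro-1-iodo-3-methylheptane.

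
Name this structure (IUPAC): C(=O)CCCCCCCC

nonanal

The longest chain bearing the –CHO group is 9 carbons long (nonane).
The highest-priority functional group is an aldehyde (terminal –CHO), so the name ends in -al.
The numbering direction is chosen so that the aldehyde carbon is C-1 by definition.
Assembling the pieces gives nonanal.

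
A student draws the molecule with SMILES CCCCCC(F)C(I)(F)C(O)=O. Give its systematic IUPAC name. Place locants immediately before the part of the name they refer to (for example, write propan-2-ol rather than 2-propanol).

The longest chain bearing the –COOH group is 8 carbons long (octane).
A carboxylic acid (terminal –COOH) is the principal characteristic group, giving the suffix -oic acid.
Number the chain so that the carboxylic acid carbon is C-1 by definition.
With this numbering: fluoro groups at C-2 and C-3; an iodo group at C-2.
Substituent prefixes are cited in alphabetical order (multiplying prefixes like di-/tri- are ignored for ordering).
Assembling the pieces gives 2,3-difluoro-2-iodooctanoic acid.

2,3-difluoro-2-iodooctanoic acid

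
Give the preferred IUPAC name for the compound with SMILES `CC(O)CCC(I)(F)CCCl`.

7-chloro-5-fluoro-5-iodoheptan-2-ol

Counting along the main chain through the –OH group gives 7 carbons: the parent is heptane.
An alcohol (–OH) is the principal characteristic group, giving the suffix -ol.
The numbering direction is chosen so that numbering from this end puts the hydroxyl group at C-2 rather than C-6.
That gives the hydroxyl at C-2; a chloro group at C-7; a fluoro group at C-5; an iodo group at C-5.
Prefixes are listed alphabetically: chloro, fluoro, iodo.
Putting it together: 7-chloro-5-fluoro-5-iodoheptan-2-ol.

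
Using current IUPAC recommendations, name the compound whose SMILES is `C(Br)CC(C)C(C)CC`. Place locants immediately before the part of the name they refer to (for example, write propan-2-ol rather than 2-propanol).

1-bromo-3,4-dimethylhexane

The longest carbon chain is 6 atoms: the parent is hexane.
The numbering direction is chosen so that the substituent locant set {1,3,4} is lower than {3,4,6} at the first point of difference.
This places a bromo group at C-1; methyl groups at C-3 and C-4.
Substituent prefixes are cited in alphabetical order (multiplying prefixes like di-/tri- are ignored for ordering).
Putting it together: 1-bromo-3,4-dimethylhexane.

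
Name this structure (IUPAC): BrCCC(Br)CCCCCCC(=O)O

8,10-dibromodecanoic acid

Counting along the main chain through the –COOH group gives 10 carbons: the parent is decane.
The principal characteristic group is a carboxylic acid (terminal –COOH), named with the suffix -oic acid.
The numbering direction is chosen so that the carboxylic acid carbon is C-1 by definition.
That gives bromo groups at C-8 and C-10.
Assembling the pieces gives 8,10-dibromodecanoic acid.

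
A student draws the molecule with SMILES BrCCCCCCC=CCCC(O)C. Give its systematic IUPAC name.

12-bromododec-5-en-2-ol

Counting along the main chain through the –OH group and the multiple bond gives 12 carbons: the parent is dodecane.
The principal characteristic group is an alcohol (–OH), named with the suffix -ol.
The chain contains a C=C double bond, so the unsaturation ending is -ene.
Number the chain so that numbering from this end puts the hydroxyl group at C-2 rather than C-11.
That gives the hydroxyl at C-2; the double bond between C-5 and C-6; a bromo group at C-12.
The name is 12-bromododec-5-en-2-ol.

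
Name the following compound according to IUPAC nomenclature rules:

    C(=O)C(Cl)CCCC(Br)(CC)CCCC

6-bromo-2-chloro-6-ethyldecanal

The longest carbon chain that includes the –CHO group has 10 carbons, so the parent hydride is decane.
An aldehyde (terminal –CHO) is the principal characteristic group, giving the suffix -al.
The numbering direction is chosen so that the aldehyde carbon is C-1 by definition.
That gives a bromo group at C-6; a chloro group at C-2; an ethyl group at C-6.
Substituent prefixes are cited in alphabetical order (multiplying prefixes like di-/tri- are ignored for ordering).
The name is 6-bromo-2-chloro-6-ethyldecanal.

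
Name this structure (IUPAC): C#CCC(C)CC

4-methylhex-1-yne

The longest carbon chain that includes the multiple bond has 6 carbons, so the parent hydride is hexane.
The chain contains a C≡C triple bond, so the unsaturation ending is -yne.
Number the chain so that numbering from this end puts the triple bond at C-1 rather than C-5.
With this numbering: the triple bond between C-1 and C-2; a methyl group at C-4.
The name is 4-methylhex-1-yne.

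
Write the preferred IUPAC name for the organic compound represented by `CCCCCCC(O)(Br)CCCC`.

The longest carbon chain that includes the –OH group has 11 carbons, so the parent hydride is undecane.
The highest-priority functional group is an alcohol (–OH), so the name ends in -ol.
Choose the numbering such that numbering from this end puts the hydroxyl group at C-5 rather than C-7.
This places the hydroxyl at C-5; a bromo group at C-5.
The name is 5-bromoundecan-5-ol.

5-bromoundecan-5-ol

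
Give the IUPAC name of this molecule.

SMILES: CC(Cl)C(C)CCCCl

1,5-dichloro-4-methylhexane

The parent chain contains 6 carbons (hexane).
Choose the numbering such that the substituent locant set {1,4,5} is lower than {2,3,6} at the first point of difference.
With this numbering: chloro groups at C-1 and C-5; a methyl group at C-4.
Substituent prefixes are cited in alphabetical order (multiplying prefixes like di-/tri- are ignored for ordering).
Assembling the pieces gives 1,5-dichloro-4-methylhexane.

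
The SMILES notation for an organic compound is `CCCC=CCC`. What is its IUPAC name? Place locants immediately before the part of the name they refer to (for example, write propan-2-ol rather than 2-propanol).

Counting along the main chain through the multiple bond gives 7 carbons: the parent is heptane.
The chain contains a C=C double bond, so the unsaturation ending is -ene.
Choose the numbering such that numbering from this end puts the double bond at C-3 rather than C-4.
With this numbering: the double bond between C-3 and C-4.
The name is hept-3-ene.

hept-3-ene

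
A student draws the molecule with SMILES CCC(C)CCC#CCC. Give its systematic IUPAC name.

The longest chain bearing the multiple bond is 9 carbons long (nonane).
There is one C≡C triple bond, indicated by the ending -yne.
The numbering direction is chosen so that numbering from this end puts the triple bond at C-3 rather than C-6.
With this numbering: the triple bond between C-3 and C-4; a methyl group at C-7.
Putting it together: 7-methylnon-3-yne.

7-methylnon-3-yne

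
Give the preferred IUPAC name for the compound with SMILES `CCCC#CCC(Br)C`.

2-bromooct-4-yne

Counting along the main chain through the multiple bond gives 8 carbons: the parent is octane.
A C≡C triple bond in the chain gives the infix -yne-.
The numbering direction is chosen so that the substituent locant set {2} is lower than {7} at the first point of difference.
This places the triple bond between C-4 and C-5; a bromo group at C-2.
The name is 2-bromooct-4-yne.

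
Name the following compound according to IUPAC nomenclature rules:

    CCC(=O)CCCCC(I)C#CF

The longest carbon chain that includes the carbonyl and the multiple bond has 10 carbons, so the parent hydride is decane.
A ketone (C=O on an internal carbon) is the principal characteristic group, giving the suffix -one.
There is one C≡C triple bond, indicated by the ending -yne.
The numbering direction is chosen so that numbering from this end puts the carbonyl group at C-3 rather than C-8.
That gives the carbonyl at C-3; the triple bond between C-9 and C-10; a fluoro group at C-10; an iodo group at C-8.
The substituents are ordered alphabetically, ignoring any di-/tri- multipliers.
Putting it together: 10-fluoro-8-iododec-9-yn-3-one.

10-fluoro-8-iododec-9-yn-3-one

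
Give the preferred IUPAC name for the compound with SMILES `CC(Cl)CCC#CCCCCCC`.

The longest carbon chain that includes the multiple bond has 12 carbons, so the parent hydride is dodecane.
A C≡C triple bond in the chain gives the infix -yne-.
Choose the numbering such that numbering from this end puts the triple bond at C-5 rather than C-7.
With this numbering: the triple bond between C-5 and C-6; a chloro group at C-2.
The name is 2-chlorododec-5-yne.

2-chlorododec-5-yne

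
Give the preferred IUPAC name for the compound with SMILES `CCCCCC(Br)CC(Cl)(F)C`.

The parent chain contains 9 carbons (nonane).
Choose the numbering such that the substituent locant set {2,2,4} is lower than {6,8,8} at the first point of difference.
With this numbering: a bromo group at C-4; a chloro group at C-2; a fluoro group at C-2.
Prefixes are listed alphabetically: bromo, chloro, fluoro.
Assembling the pieces gives 4-bromo-2-chloro-2-fluorononane.

4-bromo-2-chloro-2-fluorononane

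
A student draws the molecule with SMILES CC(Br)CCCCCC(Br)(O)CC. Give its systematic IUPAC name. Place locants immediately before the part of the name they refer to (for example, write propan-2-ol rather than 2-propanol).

Counting along the main chain through the –OH group gives 10 carbons: the parent is decane.
The highest-priority functional group is an alcohol (–OH), so the name ends in -ol.
Choose the numbering such that numbering from this end puts the hydroxyl group at C-3 rather than C-8.
This places the hydroxyl at C-3; bromo groups at C-3 and C-9.
Putting it together: 3,9-dibromodecan-3-ol.

3,9-dibromodecan-3-ol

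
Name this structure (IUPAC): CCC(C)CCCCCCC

3-methyldecane

The longest carbon chain is 10 atoms: the parent is decane.
Choose the numbering such that the substituent locant set {3} is lower than {8} at the first point of difference.
This places a methyl group at C-3.
The name is 3-methyldecane.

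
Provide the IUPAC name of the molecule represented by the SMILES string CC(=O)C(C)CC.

3-methylpentan-2-one

The longest chain bearing the carbonyl is 5 carbons long (pentane).
A ketone (C=O on an internal carbon) is the principal characteristic group, giving the suffix -one.
Choose the numbering such that numbering from this end puts the carbonyl group at C-2 rather than C-4.
That gives the carbonyl at C-2; a methyl group at C-3.
Putting it together: 3-methylpentan-2-one.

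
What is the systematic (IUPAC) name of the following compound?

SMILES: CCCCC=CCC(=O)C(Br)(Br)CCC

4,4-dibromododec-7-en-5-one

The longest chain bearing the carbonyl and the multiple bond is 12 carbons long (dodecane).
The highest-priority functional group is a ketone (C=O on an internal carbon), so the name ends in -one.
The chain contains a C=C double bond, so the unsaturation ending is -ene.
Choose the numbering such that numbering from this end puts the carbonyl group at C-5 rather than C-8.
That gives the carbonyl at C-5; the double bond between C-7 and C-8; two bromo groups at C-4.
The name is 4,4-dibromododec-7-en-5-one.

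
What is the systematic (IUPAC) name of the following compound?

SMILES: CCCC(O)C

pentan-2-ol

The longest chain bearing the –OH group is 5 carbons long (pentane).
The highest-priority functional group is an alcohol (–OH), so the name ends in -ol.
The numbering direction is chosen so that numbering from this end puts the hydroxyl group at C-2 rather than C-4.
With this numbering: the hydroxyl at C-2.
The name is pentan-2-ol.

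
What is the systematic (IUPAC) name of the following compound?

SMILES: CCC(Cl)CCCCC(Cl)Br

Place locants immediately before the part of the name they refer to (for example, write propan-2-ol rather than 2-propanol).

The parent chain contains 8 carbons (octane).
Number the chain so that the substituent locant set {1,1,6} is lower than {3,8,8} at the first point of difference.
That gives a bromo group at C-1; chloro groups at C-1 and C-6.
The substituents are ordered alphabetically, ignoring any di-/tri- multipliers.
Assembling the pieces gives 1-bromo-1,6-dichlorooctane.

1-bromo-1,6-dichlorooctane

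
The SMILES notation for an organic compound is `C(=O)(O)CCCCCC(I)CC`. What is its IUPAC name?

7-iodononanoic acid

The longest chain bearing the –COOH group is 9 carbons long (nonane).
The highest-priority functional group is a carboxylic acid (terminal –COOH), so the name ends in -oic acid.
Choose the numbering such that the carboxylic acid carbon is C-1 by definition.
That gives an iodo group at C-7.
Assembling the pieces gives 7-iodononanoic acid.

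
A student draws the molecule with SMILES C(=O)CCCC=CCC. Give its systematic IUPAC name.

oct-5-enal

Counting along the main chain through the –CHO group and the multiple bond gives 8 carbons: the parent is octane.
The principal characteristic group is an aldehyde (terminal –CHO), named with the suffix -al.
A C=C double bond in the chain gives the infix -ene-.
The numbering direction is chosen so that the aldehyde carbon is C-1 by definition.
With this numbering: the double bond between C-5 and C-6.
The name is oct-5-enal.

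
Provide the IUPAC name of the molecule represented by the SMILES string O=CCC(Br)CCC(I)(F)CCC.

The longest chain bearing the –CHO group is 9 carbons long (nonane).
The highest-priority functional group is an aldehyde (terminal –CHO), so the name ends in -al.
Choose the numbering such that the aldehyde carbon is C-1 by definition.
With this numbering: a bromo group at C-3; a fluoro group at C-6; an iodo group at C-6.
Substituent prefixes are cited in alphabetical order (multiplying prefixes like di-/tri- are ignored for ordering).
The name is 3-bromo-6-fluoro-6-iodononanal.

3-bromo-6-fluoro-6-iodononanal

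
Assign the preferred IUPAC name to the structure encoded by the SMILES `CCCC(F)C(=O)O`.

2-fluoropentanoic acid

The longest chain bearing the –COOH group is 5 carbons long (pentane).
The highest-priority functional group is a carboxylic acid (terminal –COOH), so the name ends in -oic acid.
The numbering direction is chosen so that the carboxylic acid carbon is C-1 by definition.
This places a fluoro group at C-2.
Putting it together: 2-fluoropentanoic acid.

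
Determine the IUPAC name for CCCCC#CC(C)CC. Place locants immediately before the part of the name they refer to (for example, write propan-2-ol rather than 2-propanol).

3-methylnon-4-yne

The longest carbon chain that includes the multiple bond has 9 carbons, so the parent hydride is nonane.
The chain contains a C≡C triple bond, so the unsaturation ending is -yne.
The numbering direction is chosen so that numbering from this end puts the triple bond at C-4 rather than C-5.
That gives the triple bond between C-4 and C-5; a methyl group at C-3.
Putting it together: 3-methylnon-4-yne.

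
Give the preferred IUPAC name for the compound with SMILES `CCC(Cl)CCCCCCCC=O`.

9-chloroundecanal

The longest chain bearing the –CHO group is 11 carbons long (undecane).
The highest-priority functional group is an aldehyde (terminal –CHO), so the name ends in -al.
Number the chain so that the aldehyde carbon is C-1 by definition.
With this numbering: a chloro group at C-9.
Putting it together: 9-chloroundecanal.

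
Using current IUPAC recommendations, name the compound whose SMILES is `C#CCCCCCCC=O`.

The longest carbon chain that includes the –CHO group and the multiple bond has 9 carbons, so the parent hydride is nonane.
An aldehyde (terminal –CHO) is the principal characteristic group, giving the suffix -al.
A C≡C triple bond in the chain gives the infix -yne-.
Choose the numbering such that the aldehyde carbon is C-1 by definition.
That gives the triple bond between C-8 and C-9.
Putting it together: non-8-ynal.

non-8-ynal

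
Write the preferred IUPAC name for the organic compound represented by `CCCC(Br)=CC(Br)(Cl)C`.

The longest carbon chain that includes the multiple bond has 7 carbons, so the parent hydride is heptane.
A C=C double bond in the chain gives the infix -ene-.
Choose the numbering such that numbering from this end puts the double bond at C-3 rather than C-4.
This places the double bond between C-3 and C-4; bromo groups at C-2 and C-4; a chloro group at C-2.
The substituents are ordered alphabetically, ignoring any di-/tri- multipliers.
Assembling the pieces gives 2,4-dibromo-2-chlorohept-3-ene.

2,4-dibromo-2-chlorohept-3-ene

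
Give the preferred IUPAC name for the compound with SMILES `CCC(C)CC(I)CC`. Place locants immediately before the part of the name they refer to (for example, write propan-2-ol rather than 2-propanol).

3-iodo-5-methylheptane

The parent chain contains 7 carbons (heptane).
The numbering direction is chosen so that the locant sets are identical either way, so the alphabetically earlier iodo substituent takes the lower locant (3 rather than 5).
That gives an iodo group at C-3; a methyl group at C-5.
Substituent prefixes are cited in alphabetical order (multiplying prefixes like di-/tri- are ignored for ordering).
The name is 3-iodo-5-methylheptane.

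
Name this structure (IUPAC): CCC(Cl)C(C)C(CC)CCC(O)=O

6-chloro-4-ethyl-5-methyloctanoic acid

The longest chain bearing the –COOH group is 8 carbons long (octane).
A carboxylic acid (terminal –COOH) is the principal characteristic group, giving the suffix -oic acid.
Number the chain so that the carboxylic acid carbon is C-1 by definition.
This places a chloro group at C-6; an ethyl group at C-4; a methyl group at C-5.
Substituent prefixes are cited in alphabetical order (multiplying prefixes like di-/tri- are ignored for ordering).
Assembling the pieces gives 6-chloro-4-ethyl-5-methyloctanoic acid.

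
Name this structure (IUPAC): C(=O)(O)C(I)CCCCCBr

7-bromo-2-iodoheptanoic acid

The longest carbon chain that includes the –COOH group has 7 carbons, so the parent hydride is heptane.
A carboxylic acid (terminal –COOH) is the principal characteristic group, giving the suffix -oic acid.
Number the chain so that the carboxylic acid carbon is C-1 by definition.
This places a bromo group at C-7; an iodo group at C-2.
Substituent prefixes are cited in alphabetical order (multiplying prefixes like di-/tri- are ignored for ordering).
Assembling the pieces gives 7-bromo-2-iodoheptanoic acid.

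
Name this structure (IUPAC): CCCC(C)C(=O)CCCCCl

1-chloro-6-methylnonan-5-one

The longest carbon chain that includes the carbonyl has 9 carbons, so the parent hydride is nonane.
The highest-priority functional group is a ketone (C=O on an internal carbon), so the name ends in -one.
Number the chain so that the substituent locant set {1,6} is lower than {4,9} at the first point of difference.
That gives the carbonyl at C-5; a chloro group at C-1; a methyl group at C-6.
Prefixes are listed alphabetically: chloro, methyl.
Assembling the pieces gives 1-chloro-6-methylnonan-5-one.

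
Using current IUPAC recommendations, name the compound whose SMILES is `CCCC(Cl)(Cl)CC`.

3,3-dichlorohexane

The longest continuous carbon chain has 6 atoms, so the parent hydride is hexane.
Choose the numbering such that the substituent locant set {3,3} is lower than {4,4} at the first point of difference.
With this numbering: two chloro groups at C-3.
The name is 3,3-dichlorohexane.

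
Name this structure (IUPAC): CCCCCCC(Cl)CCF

The longest carbon chain is 9 atoms: the parent is nonane.
The numbering direction is chosen so that the substituent locant set {1,3} is lower than {7,9} at the first point of difference.
With this numbering: a chloro group at C-3; a fluoro group at C-1.
Substituent prefixes are cited in alphabetical order (multiplying prefixes like di-/tri- are ignored for ordering).
The name is 3-chloro-1-fluorononane.

3-chloro-1-fluorononane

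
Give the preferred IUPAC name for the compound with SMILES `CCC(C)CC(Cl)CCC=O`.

The longest chain bearing the –CHO group is 8 carbons long (octane).
The principal characteristic group is an aldehyde (terminal –CHO), named with the suffix -al.
Number the chain so that the aldehyde carbon is C-1 by definition.
With this numbering: a chloro group at C-4; a methyl group at C-6.
Substituent prefixes are cited in alphabetical order (multiplying prefixes like di-/tri- are ignored for ordering).
The name is 4-chloro-6-methyloctanal.

4-chloro-6-methyloctanal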